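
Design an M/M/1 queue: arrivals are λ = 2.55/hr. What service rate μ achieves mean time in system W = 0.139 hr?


W = 1/(μ−λ) ⇒ μ − λ = 1/W = 1/0.139 = 7.1942
μ = λ + 1/W = 2.55 + 7.1942 = 9.7442 per hr

Final: 9.7442 /hr


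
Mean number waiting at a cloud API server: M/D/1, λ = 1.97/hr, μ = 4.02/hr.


ρ = 1.97/4.02 = 0.4900
M/D/1: Lq = ρ²/(2(1−ρ)) = 0.2401/(2·0.5100) = 0.23546

Final: 0.23546


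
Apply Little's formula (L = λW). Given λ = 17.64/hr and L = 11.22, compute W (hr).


W = L/λ = 11.22/17.64 = 0.6361 hr

Final: 0.6361 hr


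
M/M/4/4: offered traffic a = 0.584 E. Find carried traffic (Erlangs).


B(4,0.584) = 0.002704 (Erlang-B)
Carried load = a(1 − B) = 0.584·(1 − 0.002704) = 0.584·0.997296 = 0.5824 E

Final: 0.5824 Erlangs


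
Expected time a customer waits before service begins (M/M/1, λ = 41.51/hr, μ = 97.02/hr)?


ρ = 41.51/97.02 = 0.4278
Wq = ρ/(μ−λ) = 0.4278/(97.02 − 41.51) = 0.4278/55.51 = 0.007708 hr

Final: 0.007708 hr


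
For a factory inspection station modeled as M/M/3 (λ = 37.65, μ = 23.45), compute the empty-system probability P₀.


a = λ/μ = 37.65/23.45 = 1.6055; ρ = a/c = 0.5352
Σ_{k=0}^{2} a^k/k! (terms k=0..2) = 1.00000 + 1.60554 + 1.28889 = 3.89443
Tail: a^3/(3!(1−ρ)) = 4.13872/(6·0.4648) = 1.48399
P₀ = 1/(3.89443 + 1.48399) = 1/5.37842 = 0.185928

Final: 0.185928


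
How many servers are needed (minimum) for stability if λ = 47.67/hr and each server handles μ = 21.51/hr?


Stability requires cμ > λ ⇔ c > λ/μ.
λ/μ = 47.67/21.51 = 2.2162
Minimum integer c = ⌊2.2162⌋ + 1 = 3
Check: 3·21.51 = 64.53 > 47.67, while 2·21.51 = 43.02 ≤ 47.67

Final: 3 servers


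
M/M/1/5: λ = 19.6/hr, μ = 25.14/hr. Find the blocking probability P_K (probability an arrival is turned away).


ρ = λ/μ = 19.6/25.14 = 0.7796
P_K = (1−ρ)ρ^K/(1−ρ^(K+1)) = (0.2204·0.288041)/(1 − 0.224566)
= 0.063474/0.775434 = 0.081857

Final: 0.081857


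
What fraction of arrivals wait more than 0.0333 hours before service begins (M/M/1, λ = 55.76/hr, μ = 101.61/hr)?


ρ = 55.76/101.61 = 0.5488
P(Wq > t) = ρ·e^{−(μ−λ)t} = 0.5488·e^{−1.5268}
= 0.5488·0.217229 = 0.119207

Final: 0.119207


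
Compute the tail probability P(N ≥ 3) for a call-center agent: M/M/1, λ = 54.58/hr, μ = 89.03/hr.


ρ = 54.58/89.03 = 0.6131
P(N ≥ n) = ρ^n = 0.6131^3 = 0.230405

Final: 0.230405


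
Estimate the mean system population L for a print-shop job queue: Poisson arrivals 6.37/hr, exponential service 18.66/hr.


ρ = λ/μ = 6.37/18.66 = 0.3414
L = ρ/(1−ρ) = 0.3414/(1 − 0.3414) = 0.3414/0.6586 = 0.5183

Final: 0.5183


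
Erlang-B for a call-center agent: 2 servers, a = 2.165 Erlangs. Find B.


B(c,a) = (a^c/c!) / Σ_{k=0}^{c} a^k/k!
a^2/2! = 2.343612
Σ terms (k=0..2): 1.00000 + 2.16500 + 2.34361 = 5.508612
B = 2.343612/5.508612 = 0.425445

Final: 0.425445


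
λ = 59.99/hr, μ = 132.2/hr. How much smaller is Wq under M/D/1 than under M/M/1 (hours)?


ρ = 59.99/132.2 = 0.4538
Wq(M/M/1) = ρ/(μ−λ) = 0.4538/72.21 = 0.006284 hr
Wq(M/D/1) = ρ/(2(μ−λ)) = 0.003142 hr
Savings = 0.006284 − 0.003142 = 0.003142 hr

Final: 0.003142 hr


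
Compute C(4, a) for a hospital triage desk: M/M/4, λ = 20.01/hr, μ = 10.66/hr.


a = λ/μ = 1.8771; ρ = a/4 = 0.4693
P₀ = 0.148899 (from M/M/c formula)
C(c,a) = [a^c/(c!(1−ρ))]·P₀ = [12.41537/(24·0.5307)]·0.148899
= 0.97472·0.148899 = 0.145135

Final: 0.145135


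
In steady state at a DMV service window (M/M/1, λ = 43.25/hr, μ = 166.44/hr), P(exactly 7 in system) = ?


ρ = 43.25/166.44 = 0.2599
P_n = (1−ρ)·ρ^n = (1 − 0.2599)·0.2599^7 = 0.7401·0.00008000 = 0.00005921

Final: 0.00005921


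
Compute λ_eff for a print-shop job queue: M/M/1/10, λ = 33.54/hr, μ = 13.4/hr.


ρ = 2.5030; P_K = (1−ρ)ρ^10/(1−ρ^11) = 0.600502
λ_eff = λ(1 − P_K) = 33.54·(1 − 0.600502) = 33.54·0.399498 = 13.3992 /hr

Final: 13.3992 /hr


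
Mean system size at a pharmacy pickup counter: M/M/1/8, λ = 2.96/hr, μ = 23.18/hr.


ρ = 2.96/23.18 = 0.1277
L = ρ[1 − (K+1)ρ^K + Kρ^(K+1)] / [(1−ρ)(1−ρ^(K+1))]
Numerator: 0.1277·(1 − 9·0.00000007070 + 8·0.000000009028) = 0.127696
Denominator: (0.8723)·(1.000000) = 0.872304
L = 0.127696/0.872304 = 0.1464

Final: 0.1464


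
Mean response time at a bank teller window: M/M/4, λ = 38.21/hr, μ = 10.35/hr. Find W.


a = 3.6918; ρ = 0.9229; P₀ = 0.008310
Lq = P₀·a^c·ρ/(c!(1−ρ)²) = 9.99808
Wq = Lq/λ = 9.99808/38.21 = 0.26166 hr
W = Wq + 1/μ = 0.26166 + 0.09662 = 0.35828 hr

Final: 0.35828 hr


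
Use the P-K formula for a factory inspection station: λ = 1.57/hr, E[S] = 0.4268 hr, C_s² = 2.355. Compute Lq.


ρ = λ·E[S] = 1.57·0.4268 = 0.6701
Lq = ρ²(1+C_s²)/(2(1−ρ)) = 0.4490·(1+2.355)/(2·0.3299)
= 0.4490·3.3550/0.6598 = 2.28295

Final: 2.28295


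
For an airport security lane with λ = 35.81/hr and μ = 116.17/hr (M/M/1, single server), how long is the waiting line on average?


ρ = 35.81/116.17 = 0.3083
Lq = ρ²/(1−ρ) = 0.09502/0.6917 = 0.1374

Final: 0.1374


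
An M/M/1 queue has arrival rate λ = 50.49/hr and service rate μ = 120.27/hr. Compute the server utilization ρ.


ρ = λ/μ = 50.49/120.27 = 0.4198

Final: 0.4198


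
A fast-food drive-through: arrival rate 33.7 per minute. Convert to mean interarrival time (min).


Mean interarrival time = 1/λ = 1/33.7 minute = 0.02967 minute
In minutes: 0.02967 × 1 = 0.02967 min

Final: 0.02967 min


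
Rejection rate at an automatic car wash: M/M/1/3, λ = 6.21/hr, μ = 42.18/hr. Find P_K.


ρ = λ/μ = 6.21/42.18 = 0.1472
P_K = (1−ρ)ρ^K/(1−ρ^(K+1)) = (0.8528·0.003191)/(1 − 0.0004698)
= 0.002721/0.999530 = 0.002723

Final: 0.002723


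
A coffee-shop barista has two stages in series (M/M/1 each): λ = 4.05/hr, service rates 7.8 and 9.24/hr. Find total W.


Each node sees arrival rate λ = 4.05/hr (tandem ⇒ throughput preserved).
W₁ = 1/(μ₁−λ) = 1/(7.8−4.05) = 0.26667 hr
W₂ = 1/(μ₂−λ) = 1/(9.24−4.05) = 0.19268 hr
W_total = W₁ + W₂ = 0.26667 + 0.19268 = 0.45934 hr

Final: 0.45934 hr


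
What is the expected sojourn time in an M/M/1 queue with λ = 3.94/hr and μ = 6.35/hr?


W = 1/(μ−λ) = 1/(6.35 − 3.94) = 1/2.41 = 0.4149 hr

Final: 0.4149 hr


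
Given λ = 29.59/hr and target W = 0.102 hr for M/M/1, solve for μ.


W = 1/(μ−λ) ⇒ μ − λ = 1/W = 1/0.102 = 9.8039
μ = λ + 1/W = 29.59 + 9.8039 = 39.3939 per hr

Final: 39.3939 /hr


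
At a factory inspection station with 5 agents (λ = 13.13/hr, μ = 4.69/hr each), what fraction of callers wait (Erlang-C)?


a = λ/μ = 2.7996; ρ = a/5 = 0.5599
P₀ = 0.058169 (from M/M/c formula)
C(c,a) = [a^c/(c!(1−ρ))]·P₀ = [171.97266/(120·0.4401)]·0.058169
= 3.25643·0.058169 = 0.189423

Final: 0.189423


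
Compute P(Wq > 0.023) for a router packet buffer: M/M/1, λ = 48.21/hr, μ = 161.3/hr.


ρ = 48.21/161.3 = 0.2989
P(Wq > t) = ρ·e^{−(μ−λ)t} = 0.2989·e^{−2.6011}
= 0.2989·0.074194 = 0.022175

Final: 0.022175


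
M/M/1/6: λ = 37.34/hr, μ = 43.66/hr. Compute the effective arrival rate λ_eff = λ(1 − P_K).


ρ = 0.8552; P_K = (1−ρ)ρ^6/(1−ρ^7) = 0.085143
λ_eff = λ(1 − P_K) = 37.34·(1 − 0.085143) = 37.34·0.914857 = 34.1608 /hr

Final: 34.1608 /hr


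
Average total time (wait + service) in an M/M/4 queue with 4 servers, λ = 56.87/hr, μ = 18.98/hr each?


a = 2.9963; ρ = 0.7491; P₀ = 0.037946
Lq = P₀·a^c·ρ/(c!(1−ρ)²) = 1.51620
Wq = Lq/λ = 1.51620/56.87 = 0.02666 hr
W = Wq + 1/μ = 0.02666 + 0.05269 = 0.07935 hr

Final: 0.07935 hr


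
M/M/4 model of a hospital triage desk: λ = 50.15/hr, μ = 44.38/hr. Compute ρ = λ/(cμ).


ρ = λ/(cμ) = 50.15/(4·44.38) = 50.15/177.52 = 0.2825

Final: 0.2825


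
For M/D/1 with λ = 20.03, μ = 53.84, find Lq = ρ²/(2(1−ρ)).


ρ = 20.03/53.84 = 0.3720
M/D/1: Lq = ρ²/(2(1−ρ)) = 0.1384/(2·0.6280) = 0.11020

Final: 0.11020


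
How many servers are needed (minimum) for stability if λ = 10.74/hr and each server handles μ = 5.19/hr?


Stability requires cμ > λ ⇔ c > λ/μ.
λ/μ = 10.74/5.19 = 2.0694
Minimum integer c = ⌊2.0694⌋ + 1 = 3
Check: 3·5.19 = 15.57 > 10.74, while 2·5.19 = 10.38 ≤ 10.74

Final: 3 servers


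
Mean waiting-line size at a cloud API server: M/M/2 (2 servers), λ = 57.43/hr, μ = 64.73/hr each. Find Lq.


a = λ/μ = 0.8872; ρ = a/2 = 0.4436
P₀ = 0.385414
Lq = P₀·a^c·ρ / (c!·(1−ρ)²) = 0.385414·0.78717·0.4436/(2·0.30957)
= 0.21738

Final: 0.21738


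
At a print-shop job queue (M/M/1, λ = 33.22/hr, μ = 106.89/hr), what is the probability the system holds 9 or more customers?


ρ = 33.22/106.89 = 0.3108
P(N ≥ n) = ρ^n = 0.3108^9 = 0.00002705

Final: 0.00002705


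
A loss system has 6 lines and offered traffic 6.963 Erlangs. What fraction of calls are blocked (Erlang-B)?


B(c,a) = (a^c/c!) / Σ_{k=0}^{c} a^k/k!
a^6/6! = 158.287228
Σ terms (k=0..6): 1.00000 + 6.96300 + 24.24168 + 56.26495 + 97.94321 + 136.39572 + 158.28723 = 481.095790
B = 158.287228/481.095790 = 0.329014

Final: 0.329014


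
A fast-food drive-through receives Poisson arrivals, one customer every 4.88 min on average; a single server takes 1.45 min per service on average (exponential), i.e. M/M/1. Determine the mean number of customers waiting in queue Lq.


λ = 60/4.88 = 12.2951 /hr
μ = 60/1.45 = 41.3793 /hr
ρ = λ/μ = 12.2951/41.3793 = 0.2971
Lq = ρ²/(1−ρ) = 0.08829/0.7029 = 0.1256

Final: 0.1256


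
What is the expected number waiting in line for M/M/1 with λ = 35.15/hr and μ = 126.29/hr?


ρ = 35.15/126.29 = 0.2783
Lq = ρ²/(1−ρ) = 0.07747/0.7217 = 0.1073

Final: 0.1073


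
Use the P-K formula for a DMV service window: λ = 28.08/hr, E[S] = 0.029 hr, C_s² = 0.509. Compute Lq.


ρ = λ·E[S] = 28.08·0.029 = 0.8143
Lq = ρ²(1+C_s²)/(2(1−ρ)) = 0.6631·(1+0.509)/(2·0.1857)
= 0.6631·1.5090/0.3714 = 2.69454

Final: 2.69454


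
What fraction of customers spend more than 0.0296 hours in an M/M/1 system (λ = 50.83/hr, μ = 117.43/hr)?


W ~ Exponential(μ−λ) for M/M/1.
μ − λ = 117.43 − 50.83 = 66.6000
P(W > t) = e^{−(μ−λ)t} = e^{−1.9714} = 0.139267

Final: 0.139267


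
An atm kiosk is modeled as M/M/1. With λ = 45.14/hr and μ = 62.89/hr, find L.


ρ = λ/μ = 45.14/62.89 = 0.7178
L = ρ/(1−ρ) = 0.7178/(1 − 0.7178) = 0.7178/0.2822 = 2.5431

Final: 2.5431


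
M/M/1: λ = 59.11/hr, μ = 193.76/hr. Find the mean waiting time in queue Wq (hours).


ρ = 59.11/193.76 = 0.3051
Wq = ρ/(μ−λ) = 0.3051/(193.76 − 59.11) = 0.3051/134.65 = 0.002266 hr

Final: 0.002266 hr


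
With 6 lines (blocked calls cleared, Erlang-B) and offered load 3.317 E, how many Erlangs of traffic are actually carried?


B(6,3.317) = 0.070766 (Erlang-B)
Carried load = a(1 − B) = 3.317·(1 − 0.070766) = 3.317·0.929234 = 3.0823 E

Final: 3.0823 Erlangs


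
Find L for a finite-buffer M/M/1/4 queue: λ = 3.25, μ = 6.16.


ρ = 3.25/6.16 = 0.5276
L = ρ[1 − (K+1)ρ^K + Kρ^(K+1)] / [(1−ρ)(1−ρ^(K+1))]
Numerator: 0.5276·(1 − 5·0.077484 + 4·0.040880) = 0.409469
Denominator: (0.4724)·(0.959120) = 0.453091
L = 0.409469/0.453091 = 0.9037

Final: 0.9037


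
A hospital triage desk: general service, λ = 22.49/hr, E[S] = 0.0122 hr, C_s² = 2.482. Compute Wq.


ρ = λ·E[S] = 22.49·0.0122 = 0.2744
E[S²] = E[S]²(1+C_s²) = 0.0122²·(1+2.482) = 0.0005183
Wq = λ·E[S²]/(2(1−ρ)) = 22.49·0.0005183/(2·0.7256) = 0.008032 hr

Final: 0.008032 hr


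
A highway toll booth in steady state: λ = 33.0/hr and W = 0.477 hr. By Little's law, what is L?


L = λW = 33.0·0.477 = 15.7410

Final: 15.7410


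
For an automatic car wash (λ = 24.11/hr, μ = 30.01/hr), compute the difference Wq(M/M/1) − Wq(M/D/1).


ρ = 24.11/30.01 = 0.8034
Wq(M/M/1) = ρ/(μ−λ) = 0.8034/5.90 = 0.13617 hr
Wq(M/D/1) = ρ/(2(μ−λ)) = 0.06808 hr
Savings = 0.13617 − 0.06808 = 0.06808 hr

Final: 0.06808 hr


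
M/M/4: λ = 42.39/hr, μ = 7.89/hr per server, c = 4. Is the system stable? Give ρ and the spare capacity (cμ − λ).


Total capacity cμ = 4·7.89 = 31.56/hr
ρ = λ/(cμ) = 42.39/31.56 = 1.3432
Stable ⇔ ρ < 1: NO
Spare capacity = cμ − λ = 31.56 − 42.39 = -10.83/hr

Final: ρ = 1.3432; unstable; margin = -10.83/hr


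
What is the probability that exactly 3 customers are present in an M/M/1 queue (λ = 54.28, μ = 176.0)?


ρ = 54.28/176.0 = 0.3084
P_n = (1−ρ)·ρ^n = (1 − 0.3084)·0.3084^3 = 0.6916·0.029335 = 0.020288

Final: 0.020288


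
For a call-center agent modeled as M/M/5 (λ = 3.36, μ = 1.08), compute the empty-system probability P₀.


a = λ/μ = 3.36/1.08 = 3.1111; ρ = a/c = 0.6222
Σ_{k=0}^{4} a^k/k! (terms k=0..4) = 1.00000 + 3.11111 + 4.83951 + 5.01875 + 3.90347 = 17.87283
Tail: a^5/(5!(1−ρ)) = 291.45909/(120·0.3778) = 6.42924
P₀ = 1/(17.87283 + 6.42924) = 1/24.30208 = 0.041149

Final: 0.041149


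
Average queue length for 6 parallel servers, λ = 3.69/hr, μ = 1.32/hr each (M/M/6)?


a = λ/μ = 2.7955; ρ = a/6 = 0.4659
P₀ = 0.060417
Lq = P₀·a^c·ρ / (c!·(1−ρ)²) = 0.060417·477.21558·0.4659/(720·0.28525)
= 0.06541

Final: 0.06541


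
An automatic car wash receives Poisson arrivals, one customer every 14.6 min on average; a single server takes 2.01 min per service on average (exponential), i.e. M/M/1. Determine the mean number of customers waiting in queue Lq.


λ = 60/14.6 = 4.1096 /hr
μ = 60/2.01 = 29.8507 /hr
ρ = λ/μ = 4.1096/29.8507 = 0.1377
Lq = ρ²/(1−ρ) = 0.01895/0.8623 = 0.02198

Final: 0.02198


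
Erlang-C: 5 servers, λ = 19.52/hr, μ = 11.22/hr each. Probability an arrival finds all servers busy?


a = λ/μ = 1.7398; ρ = a/5 = 0.3480
P₀ = 0.174943 (from M/M/c formula)
C(c,a) = [a^c/(c!(1−ρ))]·P₀ = [15.93804/(120·0.6520)]·0.174943
= 0.20369·0.174943 = 0.035634

Final: 0.035634


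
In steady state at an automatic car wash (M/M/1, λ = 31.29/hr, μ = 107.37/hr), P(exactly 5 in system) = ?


ρ = 31.29/107.37 = 0.2914
P_n = (1−ρ)·ρ^n = (1 − 0.2914)·0.2914^5 = 0.7086·0.002102 = 0.001489

Final: 0.001489


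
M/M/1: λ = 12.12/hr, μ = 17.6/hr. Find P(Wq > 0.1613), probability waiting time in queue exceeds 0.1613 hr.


ρ = 12.12/17.6 = 0.6886
P(Wq > t) = ρ·e^{−(μ−λ)t} = 0.6886·e^{−0.8839}
= 0.6886·0.413158 = 0.284516

Final: 0.284516


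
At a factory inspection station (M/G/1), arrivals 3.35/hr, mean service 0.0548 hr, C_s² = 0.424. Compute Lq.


ρ = λ·E[S] = 3.35·0.0548 = 0.1836
Lq = ρ²(1+C_s²)/(2(1−ρ)) = 0.03370·(1+0.424)/(2·0.8164)
= 0.03370·1.4240/1.6328 = 0.02939

Final: 0.02939


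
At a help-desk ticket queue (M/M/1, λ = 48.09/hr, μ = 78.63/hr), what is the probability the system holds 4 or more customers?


ρ = 48.09/78.63 = 0.6116
P(N ≥ n) = ρ^n = 0.6116^4 = 0.139916

Final: 0.139916


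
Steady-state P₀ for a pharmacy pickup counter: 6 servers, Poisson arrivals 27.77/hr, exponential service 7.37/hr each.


a = λ/μ = 27.77/7.37 = 3.7680; ρ = a/c = 0.6280
Σ_{k=0}^{5} a^k/k! (terms k=0..5) = 1.00000 + 3.76798 + 7.09883 + 8.91608 + 8.39890 + 6.32937 = 35.51116
Tail: a^6/(6!(1−ρ)) = 2861.87296/(720·0.3720) = 10.68491
P₀ = 1/(35.51116 + 10.68491) = 1/46.19607 = 0.021647

Final: 0.021647


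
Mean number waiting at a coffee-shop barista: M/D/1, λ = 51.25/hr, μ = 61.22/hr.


ρ = 51.25/61.22 = 0.8371
M/D/1: Lq = ρ²/(2(1−ρ)) = 0.7008/(2·0.1629) = 2.15164

Final: 2.15164


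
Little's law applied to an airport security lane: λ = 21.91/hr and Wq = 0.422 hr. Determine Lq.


Lq = λWq = 21.91·0.422 = 9.2460

Final: 9.2460


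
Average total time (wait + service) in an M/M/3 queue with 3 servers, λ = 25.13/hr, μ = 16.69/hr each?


a = 1.5057; ρ = 0.5019; P₀ = 0.209142
Lq = P₀·a^c·ρ/(c!(1−ρ)²) = 0.24070
Wq = Lq/λ = 0.24070/25.13 = 0.009578 hr
W = Wq + 1/μ = 0.009578 + 0.05992 = 0.06949 hr

Final: 0.06949 hr


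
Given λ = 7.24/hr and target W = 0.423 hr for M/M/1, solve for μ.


W = 1/(μ−λ) ⇒ μ − λ = 1/W = 1/0.423 = 2.3641
μ = λ + 1/W = 7.24 + 2.3641 = 9.6041 per hr

Final: 9.6041 /hr


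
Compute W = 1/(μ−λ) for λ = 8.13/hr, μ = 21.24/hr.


W = 1/(μ−λ) = 1/(21.24 − 8.13) = 1/13.11 = 0.07628 hr

Final: 0.07628 hr


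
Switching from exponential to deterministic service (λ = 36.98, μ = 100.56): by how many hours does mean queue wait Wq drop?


ρ = 36.98/100.56 = 0.3677
Wq(M/M/1) = ρ/(μ−λ) = 0.3677/63.58 = 0.005784 hr
Wq(M/D/1) = ρ/(2(μ−λ)) = 0.002892 hr
Savings = 0.005784 − 0.002892 = 0.002892 hr

Final: 0.002892 hr


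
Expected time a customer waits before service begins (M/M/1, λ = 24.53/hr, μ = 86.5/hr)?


ρ = 24.53/86.5 = 0.2836
Wq = ρ/(μ−λ) = 0.2836/(86.5 − 24.53) = 0.2836/61.97 = 0.004576 hr

Final: 0.004576 hr


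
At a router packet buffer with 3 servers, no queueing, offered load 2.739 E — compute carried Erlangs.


B(3,2.739) = 0.313769 (Erlang-B)
Carried load = a(1 − B) = 2.739·(1 − 0.313769) = 2.739·0.686231 = 1.8796 E

Final: 1.8796 Erlangs


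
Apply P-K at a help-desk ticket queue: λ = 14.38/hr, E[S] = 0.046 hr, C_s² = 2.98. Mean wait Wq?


ρ = λ·E[S] = 14.38·0.046 = 0.6615
E[S²] = E[S]²(1+C_s²) = 0.046²·(1+2.98) = 0.008422
Wq = λ·E[S²]/(2(1−ρ)) = 14.38·0.008422/(2·0.3385) = 0.17887 hr

Final: 0.17887 hr


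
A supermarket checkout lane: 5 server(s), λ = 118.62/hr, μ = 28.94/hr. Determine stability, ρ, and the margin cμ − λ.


Total capacity cμ = 5·28.94 = 144.70/hr
ρ = λ/(cμ) = 118.62/144.70 = 0.8198
Stable ⇔ ρ < 1: YES
Spare capacity = cμ − λ = 144.70 − 118.62 = 26.08/hr

Final: ρ = 0.8198; stable; margin = 26.08/hr


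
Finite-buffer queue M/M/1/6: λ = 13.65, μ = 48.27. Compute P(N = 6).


ρ = λ/μ = 13.65/48.27 = 0.2828
P_K = (1−ρ)ρ^K/(1−ρ^(K+1)) = (0.7172·0.0005114)/(1 − 0.0001446)
= 0.0003668/0.999855 = 0.0003668

Final: 0.0003668


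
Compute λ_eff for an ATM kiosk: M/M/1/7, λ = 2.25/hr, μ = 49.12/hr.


ρ = 0.04581; P_K = (1−ρ)ρ^7/(1−ρ^8) = 4.037e-10
λ_eff = λ(1 − P_K) = 2.25·(1 − 4.037e-10) = 2.25·1.000000 = 2.2500 /hr

Final: 2.2500 /hr


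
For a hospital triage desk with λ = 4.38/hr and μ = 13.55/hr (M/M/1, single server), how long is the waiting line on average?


ρ = 4.38/13.55 = 0.3232
Lq = ρ²/(1−ρ) = 0.1045/0.6768 = 0.1544

Final: 0.1544


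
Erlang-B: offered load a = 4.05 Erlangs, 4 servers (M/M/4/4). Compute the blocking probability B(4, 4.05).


B(c,a) = (a^c/c!) / Σ_{k=0}^{c} a^k/k!
a^4/4! = 11.210084
Σ terms (k=0..4): 1.00000 + 4.05000 + 8.20125 + 11.07169 + 11.21008 = 35.533021
B = 11.210084/35.533021 = 0.315484

Final: 0.315484


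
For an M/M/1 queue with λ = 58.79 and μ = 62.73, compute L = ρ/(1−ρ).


ρ = λ/μ = 58.79/62.73 = 0.9372
L = ρ/(1−ρ) = 0.9372/(1 − 0.9372) = 0.9372/0.06281 = 14.9213

Final: 14.9213


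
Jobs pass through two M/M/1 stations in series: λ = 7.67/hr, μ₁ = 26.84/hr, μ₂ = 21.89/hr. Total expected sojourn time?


Each node sees arrival rate λ = 7.67/hr (tandem ⇒ throughput preserved).
W₁ = 1/(μ₁−λ) = 1/(26.84−7.67) = 0.05216 hr
W₂ = 1/(μ₂−λ) = 1/(21.89−7.67) = 0.07032 hr
W_total = W₁ + W₂ = 0.05216 + 0.07032 = 0.12249 hr

Final: 0.12249 hr


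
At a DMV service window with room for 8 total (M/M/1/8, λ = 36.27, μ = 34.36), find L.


ρ = 36.27/34.36 = 1.0556
L = ρ[1 − (K+1)ρ^K + Kρ^(K+1)] / [(1−ρ)(1−ρ^(K+1))]
Numerator: 1.0556·(1 − 9·1.541541 + 8·1.627232) = 0.151991
Denominator: (-0.05559)·(-0.627232) = 0.034867
L = 0.151991/0.034867 = 4.3592

Final: 4.3592


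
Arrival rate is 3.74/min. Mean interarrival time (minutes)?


Mean interarrival time = 1/λ = 1/3.74 minute = 0.26738 minute
In minutes: 0.26738 × 1 = 0.2674 min

Final: 0.2674 min


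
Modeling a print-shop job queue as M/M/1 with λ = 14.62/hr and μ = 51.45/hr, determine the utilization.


ρ = λ/μ = 14.62/51.45 = 0.2842

Final: 0.2842


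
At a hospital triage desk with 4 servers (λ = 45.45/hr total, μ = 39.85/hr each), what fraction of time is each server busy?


ρ = λ/(cμ) = 45.45/(4·39.85) = 45.45/159.40 = 0.2851

Final: 0.2851


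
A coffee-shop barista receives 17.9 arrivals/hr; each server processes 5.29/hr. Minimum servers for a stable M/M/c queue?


Stability requires cμ > λ ⇔ c > λ/μ.
λ/μ = 17.9/5.29 = 3.3837
Minimum integer c = ⌊3.3837⌋ + 1 = 4
Check: 4·5.29 = 21.16 > 17.9, while 3·5.29 = 15.87 ≤ 17.9

Final: 4 servers


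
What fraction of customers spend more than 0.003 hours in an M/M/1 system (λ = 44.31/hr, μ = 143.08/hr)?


W ~ Exponential(μ−λ) for M/M/1.
μ − λ = 143.08 − 44.31 = 98.7700
P(W > t) = e^{−(μ−λ)t} = e^{−0.2963} = 0.743557

Final: 0.743557


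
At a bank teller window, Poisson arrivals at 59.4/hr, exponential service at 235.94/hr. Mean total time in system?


W = 1/(μ−λ) = 1/(235.94 − 59.4) = 1/176.54 = 0.005664 hr

Final: 0.005664 hr


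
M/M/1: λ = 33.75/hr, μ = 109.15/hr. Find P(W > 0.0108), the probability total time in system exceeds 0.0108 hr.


W ~ Exponential(μ−λ) for M/M/1.
μ − λ = 109.15 − 33.75 = 75.4000
P(W > t) = e^{−(μ−λ)t} = e^{−0.8143} = 0.442940

Final: 0.442940


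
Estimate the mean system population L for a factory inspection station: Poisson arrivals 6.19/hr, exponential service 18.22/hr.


ρ = λ/μ = 6.19/18.22 = 0.3397
L = ρ/(1−ρ) = 0.3397/(1 − 0.3397) = 0.3397/0.6603 = 0.5145

Final: 0.5145


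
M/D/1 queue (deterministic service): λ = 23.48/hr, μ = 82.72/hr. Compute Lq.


ρ = 23.48/82.72 = 0.2838
M/D/1: Lq = ρ²/(2(1−ρ)) = 0.08057/(2·0.7162) = 0.05625

Final: 0.05625


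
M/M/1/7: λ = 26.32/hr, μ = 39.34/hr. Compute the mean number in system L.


ρ = 26.32/39.34 = 0.6690
L = ρ[1 − (K+1)ρ^K + Kρ^(K+1)] / [(1−ρ)(1−ρ^(K+1))]
Numerator: 0.6690·(1 − 8·0.060001 + 7·0.040143) = 0.535895
Denominator: (0.3310)·(0.959857) = 0.317675
L = 0.535895/0.317675 = 1.6869

Final: 1.6869


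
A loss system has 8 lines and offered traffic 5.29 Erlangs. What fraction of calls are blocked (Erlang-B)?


B(c,a) = (a^c/c!) / Σ_{k=0}^{c} a^k/k!
a^8/8! = 15.209847
Σ terms (k=0..8): 1.00000 + 5.29000 + 13.99205 + 24.67265 + 32.62958 + 34.52209 + 30.43698 + 23.00166 + 15.20985 = 180.754853
B = 15.209847/180.754853 = 0.084146

Final: 0.084146


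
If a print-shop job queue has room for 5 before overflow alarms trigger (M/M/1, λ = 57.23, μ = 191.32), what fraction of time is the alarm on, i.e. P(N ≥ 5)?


ρ = 57.23/191.32 = 0.2991
P(N ≥ n) = ρ^n = 0.2991^5 = 0.002395

Final: 0.002395


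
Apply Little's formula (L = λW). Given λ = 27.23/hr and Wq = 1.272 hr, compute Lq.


Lq = λWq = 27.23·1.272 = 34.6366

Final: 34.6366


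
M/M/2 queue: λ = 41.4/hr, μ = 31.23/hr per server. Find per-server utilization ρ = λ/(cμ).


ρ = λ/(cμ) = 41.4/(2·31.23) = 41.4/62.46 = 0.6628

Final: 0.6628


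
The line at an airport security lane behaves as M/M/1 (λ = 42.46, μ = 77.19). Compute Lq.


ρ = 42.46/77.19 = 0.5501
Lq = ρ²/(1−ρ) = 0.3026/0.4499 = 0.6725

Final: 0.6725


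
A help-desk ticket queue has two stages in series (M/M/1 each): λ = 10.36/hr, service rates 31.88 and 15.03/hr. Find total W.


Each node sees arrival rate λ = 10.36/hr (tandem ⇒ throughput preserved).
W₁ = 1/(μ₁−λ) = 1/(31.88−10.36) = 0.04647 hr
W₂ = 1/(μ₂−λ) = 1/(15.03−10.36) = 0.21413 hr
W_total = W₁ + W₂ = 0.04647 + 0.21413 = 0.26060 hr

Final: 0.26060 hr


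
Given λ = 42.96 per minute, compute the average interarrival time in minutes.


Mean interarrival time = 1/λ = 1/42.96 minute = 0.02328 minute
In minutes: 0.02328 × 1 = 0.02328 min

Final: 0.02328 min


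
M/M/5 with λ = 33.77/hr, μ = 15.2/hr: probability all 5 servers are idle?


a = λ/μ = 33.77/15.2 = 2.2217; ρ = a/c = 0.4443
Σ_{k=0}^{4} a^k/k! (terms k=0..4) = 1.00000 + 2.22171 + 2.46800 + 1.82773 + 1.01517 = 8.53261
Tail: a^5/(5!(1−ρ)) = 54.12992/(120·0.5557) = 0.81180
P₀ = 1/(8.53261 + 0.81180) = 1/9.34440 = 0.107016

Final: 0.107016


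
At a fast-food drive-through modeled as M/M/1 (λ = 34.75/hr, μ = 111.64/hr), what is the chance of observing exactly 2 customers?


ρ = 34.75/111.64 = 0.3113
P_n = (1−ρ)·ρ^n = (1 − 0.3113)·0.3113^2 = 0.6887·0.096888 = 0.066730

Final: 0.066730


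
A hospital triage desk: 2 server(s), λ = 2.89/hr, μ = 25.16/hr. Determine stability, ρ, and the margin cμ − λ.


Total capacity cμ = 2·25.16 = 50.32/hr
ρ = λ/(cμ) = 2.89/50.32 = 0.05743
Stable ⇔ ρ < 1: YES
Spare capacity = cμ − λ = 50.32 − 2.89 = 47.43/hr

Final: ρ = 0.05743; stable; margin = 47.43/hr


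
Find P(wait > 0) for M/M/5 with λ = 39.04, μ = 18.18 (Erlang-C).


a = λ/μ = 2.1474; ρ = a/5 = 0.4295
P₀ = 0.115519 (from M/M/c formula)
C(c,a) = [a^c/(c!(1−ρ))]·P₀ = [45.66460/(120·0.5705)]·0.115519
= 0.66701·0.115519 = 0.077052

Final: 0.077052


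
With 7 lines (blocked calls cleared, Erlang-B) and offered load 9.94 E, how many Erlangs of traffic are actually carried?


B(7,9.94) = 0.406355 (Erlang-B)
Carried load = a(1 − B) = 9.94·(1 − 0.406355) = 9.94·0.593645 = 5.9008 E

Final: 5.9008 Erlangs


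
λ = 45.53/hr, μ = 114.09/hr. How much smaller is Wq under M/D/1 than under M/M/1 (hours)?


ρ = 45.53/114.09 = 0.3991
Wq(M/M/1) = ρ/(μ−λ) = 0.3991/68.56 = 0.005821 hr
Wq(M/D/1) = ρ/(2(μ−λ)) = 0.002910 hr
Savings = 0.005821 − 0.002910 = 0.002910 hr

Final: 0.002910 hr


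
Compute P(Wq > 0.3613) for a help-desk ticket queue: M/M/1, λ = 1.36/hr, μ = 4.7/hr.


ρ = 1.36/4.7 = 0.2894
P(Wq > t) = ρ·e^{−(μ−λ)t} = 0.2894·e^{−1.2067}
= 0.2894·0.299170 = 0.086568

Final: 0.086568


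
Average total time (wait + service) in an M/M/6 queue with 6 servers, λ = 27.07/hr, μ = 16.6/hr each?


a = 1.6307; ρ = 0.2718; P₀ = 0.195705
Lq = P₀·a^c·ρ/(c!(1−ρ)²) = 0.002620
Wq = Lq/λ = 0.002620/27.07 = 0.00009678 hr
W = Wq + 1/μ = 0.00009678 + 0.06024 = 0.06034 hr

Final: 0.06034 hr


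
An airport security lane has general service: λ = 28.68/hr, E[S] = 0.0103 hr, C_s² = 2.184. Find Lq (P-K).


ρ = λ·E[S] = 28.68·0.0103 = 0.2954
Lq = ρ²(1+C_s²)/(2(1−ρ)) = 0.08726·(1+2.184)/(2·0.7046)
= 0.08726·3.1840/1.4092 = 0.19717

Final: 0.19717


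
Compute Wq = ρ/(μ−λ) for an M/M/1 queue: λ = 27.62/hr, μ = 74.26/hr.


ρ = 27.62/74.26 = 0.3719
Wq = ρ/(μ−λ) = 0.3719/(74.26 − 27.62) = 0.3719/46.64 = 0.007975 hr

Final: 0.007975 hr


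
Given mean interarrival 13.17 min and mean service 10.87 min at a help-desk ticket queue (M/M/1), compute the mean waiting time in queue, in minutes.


λ = 60/13.17 = 4.5558 /hr
μ = 60/10.87 = 5.5198 /hr
ρ = λ/μ = 4.5558/5.5198 = 0.8254
Wq = ρ/(μ−λ) = 0.8254/(5.5198−4.5558) = 0.85621 hr
In minutes: 0.85621·60 = 51.373 min

Final: 51.373 min


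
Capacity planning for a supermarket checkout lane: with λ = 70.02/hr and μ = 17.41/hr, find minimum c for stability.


Stability requires cμ > λ ⇔ c > λ/μ.
λ/μ = 70.02/17.41 = 4.0218
Minimum integer c = ⌊4.0218⌋ + 1 = 5
Check: 5·17.41 = 87.05 > 70.02, while 4·17.41 = 69.64 ≤ 70.02

Final: 5 servers


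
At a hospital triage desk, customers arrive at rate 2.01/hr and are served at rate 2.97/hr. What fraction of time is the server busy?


ρ = λ/μ = 2.01/2.97 = 0.6768

Final: 0.6768


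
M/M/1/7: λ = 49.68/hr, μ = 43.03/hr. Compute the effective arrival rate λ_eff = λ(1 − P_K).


ρ = 1.1545; P_K = (1−ρ)ρ^7/(1−ρ^8) = 0.195912
λ_eff = λ(1 − P_K) = 49.68·(1 − 0.195912) = 49.68·0.804088 = 39.9471 /hr

Final: 39.9471 /hr


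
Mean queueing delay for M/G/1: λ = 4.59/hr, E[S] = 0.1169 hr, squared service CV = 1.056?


ρ = λ·E[S] = 4.59·0.1169 = 0.5366
E[S²] = E[S]²(1+C_s²) = 0.1169²·(1+1.056) = 0.028096
Wq = λ·E[S²]/(2(1−ρ)) = 4.59·0.028096/(2·0.4634) = 0.13914 hr

Final: 0.13914 hr


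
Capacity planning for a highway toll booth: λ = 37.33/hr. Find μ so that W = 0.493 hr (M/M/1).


W = 1/(μ−λ) ⇒ μ − λ = 1/W = 1/0.493 = 2.0284
μ = λ + 1/W = 37.33 + 2.0284 = 39.3584 per hr

Final: 39.3584 /hr


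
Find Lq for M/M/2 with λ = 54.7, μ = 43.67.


a = λ/μ = 1.2526; ρ = a/2 = 0.6263
P₀ = 0.229794
Lq = P₀·a^c·ρ / (c!·(1−ρ)²) = 0.229794·1.56895·0.6263/(2·0.13966)
= 0.80838

Final: 0.80838


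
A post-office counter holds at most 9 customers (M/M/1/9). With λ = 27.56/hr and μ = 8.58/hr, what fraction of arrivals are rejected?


ρ = λ/μ = 27.56/8.58 = 3.2121
P_K = (1−ρ)ρ^K/(1−ρ^(K+1)) = (-2.2121·36402.174608)/(1 − 116928.197225)
= -80526.022617/-116927.197225 = 0.688685

Final: 0.688685


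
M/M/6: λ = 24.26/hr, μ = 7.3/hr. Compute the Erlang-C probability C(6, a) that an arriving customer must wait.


a = λ/μ = 3.3233; ρ = a/6 = 0.5539
P₀ = 0.034944 (from M/M/c formula)
C(c,a) = [a^c/(c!(1−ρ))]·P₀ = [1347.12414/(720·0.4461)]·0.034944
= 4.19396·0.034944 = 0.146556

Final: 0.146556


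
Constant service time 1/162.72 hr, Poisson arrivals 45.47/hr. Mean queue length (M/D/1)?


ρ = 45.47/162.72 = 0.2794
M/D/1: Lq = ρ²/(2(1−ρ)) = 0.07809/(2·0.7206) = 0.05418

Final: 0.05418


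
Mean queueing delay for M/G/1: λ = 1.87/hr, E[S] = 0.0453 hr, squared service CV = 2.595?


ρ = λ·E[S] = 1.87·0.0453 = 0.08471
E[S²] = E[S]²(1+C_s²) = 0.0453²·(1+2.595) = 0.007377
Wq = λ·E[S²]/(2(1−ρ)) = 1.87·0.007377/(2·0.9153) = 0.007536 hr

Final: 0.007536 hr


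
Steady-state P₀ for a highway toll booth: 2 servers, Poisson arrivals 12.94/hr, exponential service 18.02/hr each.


a = λ/μ = 12.94/18.02 = 0.7181; ρ = a/c = 0.3590
Σ_{k=0}^{1} a^k/k! (terms k=0..1) = 1.00000 + 0.71809 = 1.71809
Tail: a^2/(2!(1−ρ)) = 0.51565/(2·0.6410) = 0.40226
P₀ = 1/(1.71809 + 0.40226) = 1/2.12035 = 0.471621

Final: 0.471621


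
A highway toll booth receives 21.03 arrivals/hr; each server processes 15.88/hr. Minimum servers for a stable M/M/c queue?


Stability requires cμ > λ ⇔ c > λ/μ.
λ/μ = 21.03/15.88 = 1.3243
Minimum integer c = ⌊1.3243⌋ + 1 = 2
Check: 2·15.88 = 31.76 > 21.03, while 1·15.88 = 15.88 ≤ 21.03

Final: 2 servers


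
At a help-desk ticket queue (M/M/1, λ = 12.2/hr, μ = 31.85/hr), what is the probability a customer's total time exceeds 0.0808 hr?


W ~ Exponential(μ−λ) for M/M/1.
μ − λ = 31.85 − 12.2 = 19.6500
P(W > t) = e^{−(μ−λ)t} = e^{−1.5877} = 0.204391

Final: 0.204391


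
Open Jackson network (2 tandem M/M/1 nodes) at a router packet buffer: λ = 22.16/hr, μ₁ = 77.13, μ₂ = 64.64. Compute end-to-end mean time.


Each node sees arrival rate λ = 22.16/hr (tandem ⇒ throughput preserved).
W₁ = 1/(μ₁−λ) = 1/(77.13−22.16) = 0.01819 hr
W₂ = 1/(μ₂−λ) = 1/(64.64−22.16) = 0.02354 hr
W_total = W₁ + W₂ = 0.01819 + 0.02354 = 0.04173 hr

Final: 0.04173 hr


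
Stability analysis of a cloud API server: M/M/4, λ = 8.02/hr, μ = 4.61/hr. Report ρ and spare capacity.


Total capacity cμ = 4·4.61 = 18.44/hr
ρ = λ/(cμ) = 8.02/18.44 = 0.4349
Stable ⇔ ρ < 1: YES
Spare capacity = cμ − λ = 18.44 − 8.02 = 10.42/hr

Final: ρ = 0.4349; stable; margin = 10.42/hr


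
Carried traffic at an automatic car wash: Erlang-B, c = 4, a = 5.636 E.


B(4,5.636) = 0.445365 (Erlang-B)
Carried load = a(1 − B) = 5.636·(1 − 0.445365) = 5.636·0.554635 = 3.1259 E

Final: 3.1259 Erlangs


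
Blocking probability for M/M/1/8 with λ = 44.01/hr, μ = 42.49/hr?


ρ = λ/μ = 44.01/42.49 = 1.0358
P_K = (1−ρ)ρ^K/(1−ρ^(K+1)) = (-0.03577·1.324699)/(1 − 1.372087)
= -0.047389/-0.372087 = 0.127359

Final: 0.127359


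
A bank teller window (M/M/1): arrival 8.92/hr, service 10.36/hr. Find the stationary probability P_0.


ρ = 8.92/10.36 = 0.8610
P_n = (1−ρ)·ρ^n = (1 − 0.8610)·0.8610^0 = 0.1390·1.000000 = 0.138996

Final: 0.138996


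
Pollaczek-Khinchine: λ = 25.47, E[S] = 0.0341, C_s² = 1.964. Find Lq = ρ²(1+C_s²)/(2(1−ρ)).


ρ = λ·E[S] = 25.47·0.0341 = 0.8685
Lq = ρ²(1+C_s²)/(2(1−ρ)) = 0.7543·(1+1.964)/(2·0.1315)
= 0.7543·2.9640/0.2629 = 8.50312

Final: 8.50312


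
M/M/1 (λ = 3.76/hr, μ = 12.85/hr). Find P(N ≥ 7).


ρ = 3.76/12.85 = 0.2926
P(N ≥ n) = ρ^n = 0.2926^7 = 0.0001837

Final: 0.0001837


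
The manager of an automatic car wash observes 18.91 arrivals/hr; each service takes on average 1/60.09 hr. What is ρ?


ρ = λ/μ = 18.91/60.09 = 0.3147

Final: 0.3147


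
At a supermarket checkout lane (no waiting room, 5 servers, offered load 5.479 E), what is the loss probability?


B(c,a) = (a^c/c!) / Σ_{k=0}^{c} a^k/k!
a^5/5! = 41.145776
Σ terms (k=0..5): 1.00000 + 5.47900 + 15.00972 + 27.41275 + 37.54862 + 41.14578 = 127.595867
B = 41.145776/127.595867 = 0.322470

Final: 0.322470


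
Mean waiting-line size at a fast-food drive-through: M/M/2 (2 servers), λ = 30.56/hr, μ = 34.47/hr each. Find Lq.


a = λ/μ = 0.8866; ρ = a/2 = 0.4433
P₀ = 0.385729
Lq = P₀·a^c·ρ / (c!·(1−ρ)²) = 0.385729·0.78600·0.4433/(2·0.30993)
= 0.21682

Final: 0.21682


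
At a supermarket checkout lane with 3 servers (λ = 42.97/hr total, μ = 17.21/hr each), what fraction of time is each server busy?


ρ = λ/(cμ) = 42.97/(3·17.21) = 42.97/51.63 = 0.8323

Final: 0.8323


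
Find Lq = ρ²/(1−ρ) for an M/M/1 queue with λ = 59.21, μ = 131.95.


ρ = 59.21/131.95 = 0.4487
Lq = ρ²/(1−ρ) = 0.2014/0.5513 = 0.3653

Final: 0.3653


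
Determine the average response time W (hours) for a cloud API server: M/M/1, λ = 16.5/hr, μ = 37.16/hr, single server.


W = 1/(μ−λ) = 1/(37.16 − 16.5) = 1/20.66 = 0.04840 hr

Final: 0.04840 hr


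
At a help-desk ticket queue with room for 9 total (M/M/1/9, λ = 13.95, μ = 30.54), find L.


ρ = 13.95/30.54 = 0.4568
L = ρ[1 − (K+1)ρ^K + Kρ^(K+1)] / [(1−ρ)(1−ρ^(K+1))]
Numerator: 0.4568·(1 − 10·0.0008657 + 9·0.0003954) = 0.454449
Denominator: (0.5432)·(0.999605) = 0.543007
L = 0.454449/0.543007 = 0.8369

Final: 0.8369


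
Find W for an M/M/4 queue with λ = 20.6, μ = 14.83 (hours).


a = 1.3891; ρ = 0.3473; P₀ = 0.247634
Lq = P₀·a^c·ρ/(c!(1−ρ)²) = 0.03131
Wq = Lq/λ = 0.03131/20.6 = 0.001520 hr
W = Wq + 1/μ = 0.001520 + 0.06743 = 0.06895 hr

Final: 0.06895 hr


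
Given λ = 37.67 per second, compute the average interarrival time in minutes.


Mean interarrival time = 1/λ = 1/37.67 second = 0.02655 second
In minutes: 0.02655 × 0.0166667 = 0.0004424 min

Final: 0.0004424 min


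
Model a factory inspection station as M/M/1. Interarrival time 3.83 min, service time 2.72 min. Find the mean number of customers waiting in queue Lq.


λ = 60/3.83 = 15.6658 /hr
μ = 60/2.72 = 22.0588 /hr
ρ = λ/μ = 15.6658/22.0588 = 0.7102
Lq = ρ²/(1−ρ) = 0.5044/0.2898 = 1.7403

Final: 1.7403


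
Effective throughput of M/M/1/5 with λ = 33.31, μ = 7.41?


ρ = 4.4953; P_K = (1−ρ)ρ^5/(1−ρ^6) = 0.777639
λ_eff = λ(1 − P_K) = 33.31·(1 − 0.777639) = 33.31·0.222361 = 7.4069 /hr

Final: 7.4069 /hr


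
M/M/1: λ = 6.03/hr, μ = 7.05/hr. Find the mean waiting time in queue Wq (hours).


ρ = 6.03/7.05 = 0.8553
Wq = ρ/(μ−λ) = 0.8553/(7.05 − 6.03) = 0.8553/1.02 = 0.8385 hr

Final: 0.8385 hr


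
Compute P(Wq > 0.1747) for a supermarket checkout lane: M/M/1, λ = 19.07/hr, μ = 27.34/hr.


ρ = 19.07/27.34 = 0.6975
P(Wq > t) = ρ·e^{−(μ−λ)t} = 0.6975·e^{−1.4448}
= 0.6975·0.235801 = 0.164474

Final: 0.164474


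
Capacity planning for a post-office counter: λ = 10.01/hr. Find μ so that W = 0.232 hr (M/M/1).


W = 1/(μ−λ) ⇒ μ − λ = 1/W = 1/0.232 = 4.3103
μ = λ + 1/W = 10.01 + 4.3103 = 14.3203 per hr

Final: 14.3203 /hr


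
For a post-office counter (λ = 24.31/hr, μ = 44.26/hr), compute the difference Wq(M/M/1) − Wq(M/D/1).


ρ = 24.31/44.26 = 0.5493
Wq(M/M/1) = ρ/(μ−λ) = 0.5493/19.95 = 0.02753 hr
Wq(M/D/1) = ρ/(2(μ−λ)) = 0.01377 hr
Savings = 0.02753 − 0.01377 = 0.01377 hr

Final: 0.01377 hr


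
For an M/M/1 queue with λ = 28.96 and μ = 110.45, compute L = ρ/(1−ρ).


ρ = λ/μ = 28.96/110.45 = 0.2622
L = ρ/(1−ρ) = 0.2622/(1 − 0.2622) = 0.2622/0.7378 = 0.3554

Final: 0.3554


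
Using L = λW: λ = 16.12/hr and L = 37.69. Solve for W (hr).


W = L/λ = 37.69/16.12 = 2.3381 hr

Final: 2.3381 hr


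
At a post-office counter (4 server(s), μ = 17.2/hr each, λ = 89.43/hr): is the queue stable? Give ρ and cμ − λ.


Total capacity cμ = 4·17.2 = 68.80/hr
ρ = λ/(cμ) = 89.43/68.80 = 1.2999
Stable ⇔ ρ < 1: NO
Spare capacity = cμ − λ = 68.80 − 89.43 = -20.63/hr

Final: ρ = 1.2999; unstable; margin = -20.63/hr


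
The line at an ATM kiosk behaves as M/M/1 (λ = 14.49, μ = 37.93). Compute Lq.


ρ = 14.49/37.93 = 0.3820
Lq = ρ²/(1−ρ) = 0.1459/0.6180 = 0.2362

Final: 0.2362


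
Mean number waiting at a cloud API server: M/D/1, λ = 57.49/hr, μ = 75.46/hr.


ρ = 57.49/75.46 = 0.7619
M/D/1: Lq = ρ²/(2(1−ρ)) = 0.5804/(2·0.2381) = 1.21868

Final: 1.21868


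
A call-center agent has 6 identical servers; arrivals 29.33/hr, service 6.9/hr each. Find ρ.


ρ = λ/(cμ) = 29.33/(6·6.9) = 29.33/41.40 = 0.7085

Final: 0.7085


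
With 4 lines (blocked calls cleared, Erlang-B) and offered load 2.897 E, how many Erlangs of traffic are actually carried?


B(4,2.897) = 0.194613 (Erlang-B)
Carried load = a(1 − B) = 2.897·(1 − 0.194613) = 2.897·0.805387 = 2.3332 E

Final: 2.3332 Erlangs


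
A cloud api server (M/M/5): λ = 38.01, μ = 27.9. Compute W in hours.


a = 1.3624; ρ = 0.2725; P₀ = 0.255812
Lq = P₀·a^c·ρ/(c!(1−ρ)²) = 0.005150
Wq = Lq/λ = 0.005150/38.01 = 0.0001355 hr
W = Wq + 1/μ = 0.0001355 + 0.03584 = 0.03598 hr

Final: 0.03598 hr


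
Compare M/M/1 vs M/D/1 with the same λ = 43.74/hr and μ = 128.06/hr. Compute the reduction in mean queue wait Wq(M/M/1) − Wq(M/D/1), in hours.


ρ = 43.74/128.06 = 0.3416
Wq(M/M/1) = ρ/(μ−λ) = 0.3416/84.32 = 0.004051 hr
Wq(M/D/1) = ρ/(2(μ−λ)) = 0.002025 hr
Savings = 0.004051 − 0.002025 = 0.002025 hr

Final: 0.002025 hr


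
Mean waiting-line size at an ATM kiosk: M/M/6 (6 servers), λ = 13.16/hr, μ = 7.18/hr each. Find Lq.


a = λ/μ = 1.8329; ρ = a/6 = 0.3055
P₀ = 0.159815
Lq = P₀·a^c·ρ / (c!·(1−ρ)²) = 0.159815·37.91305·0.3055/(720·0.48236)
= 0.005329

Final: 0.005329


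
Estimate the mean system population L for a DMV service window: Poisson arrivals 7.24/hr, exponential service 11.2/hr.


ρ = λ/μ = 7.24/11.2 = 0.6464
L = ρ/(1−ρ) = 0.6464/(1 − 0.6464) = 0.6464/0.3536 = 1.8283

Final: 1.8283


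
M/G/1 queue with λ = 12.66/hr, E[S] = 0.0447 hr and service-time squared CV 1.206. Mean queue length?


ρ = λ·E[S] = 12.66·0.0447 = 0.5659
Lq = ρ²(1+C_s²)/(2(1−ρ)) = 0.3202·(1+1.206)/(2·0.4341)
= 0.3202·2.2060/0.8682 = 0.81371

Final: 0.81371


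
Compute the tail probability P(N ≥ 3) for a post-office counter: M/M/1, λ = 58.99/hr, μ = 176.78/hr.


ρ = 58.99/176.78 = 0.3337
P(N ≥ n) = ρ^n = 0.3337^3 = 0.037157

Final: 0.037157


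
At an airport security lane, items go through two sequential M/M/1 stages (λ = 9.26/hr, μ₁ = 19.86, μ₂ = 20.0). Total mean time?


Each node sees arrival rate λ = 9.26/hr (tandem ⇒ throughput preserved).
W₁ = 1/(μ₁−λ) = 1/(19.86−9.26) = 0.09434 hr
W₂ = 1/(μ₂−λ) = 1/(20.0−9.26) = 0.09311 hr
W_total = W₁ + W₂ = 0.09434 + 0.09311 = 0.18745 hr

Final: 0.18745 hr
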